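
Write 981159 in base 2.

Using repeated division by 2:
981159 ÷ 2 = 490579 remainder 1
490579 ÷ 2 = 245289 remainder 1
245289 ÷ 2 = 122644 remainder 1
122644 ÷ 2 = 61322 remainder 0
61322 ÷ 2 = 30661 remainder 0
30661 ÷ 2 = 15330 remainder 1
15330 ÷ 2 = 7665 remainder 0
7665 ÷ 2 = 3832 remainder 1
3832 ÷ 2 = 1916 remainder 0
1916 ÷ 2 = 958 remainder 0
958 ÷ 2 = 479 remainder 0
479 ÷ 2 = 239 remainder 1
239 ÷ 2 = 119 remainder 1
119 ÷ 2 = 59 remainder 1
59 ÷ 2 = 29 remainder 1
29 ÷ 2 = 14 remainder 1
14 ÷ 2 = 7 remainder 0
7 ÷ 2 = 3 remainder 1
3 ÷ 2 = 1 remainder 1
1 ÷ 2 = 0 remainder 1
Reading remainders bottom to top: 11101111100010100111



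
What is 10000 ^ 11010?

XOR: 1 when bits differ
  10000
^ 11010
-------
  01010
Decimal: 16 ^ 26 = 10



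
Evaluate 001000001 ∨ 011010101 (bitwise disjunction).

OR: 1 when either bit is 1
  001000001
| 011010101
-----------
  011010101
Decimal: 65 | 213 = 213



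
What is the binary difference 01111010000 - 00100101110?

Method 1 - Direct subtraction (column by column from the right: bit − bit − borrow-in; if negative, add 2 and borrow 1 from the next column):
borrow: 00001011100
        01111010000
-       00100101110
-------------------
        01010100010

Method 2 - Add two's complement:
Two's complement of 00100101110: invert → 11011010001, add 1 → 11011010010
  01111010000
+ 11011010010
-------------
 101010100010  (end carry out of the top bit = 1)
Discarding the end carry: 01010100010
Decimal check:
  01111010000 = 512 + 256 + 128 + 64 + 16 = 976
  00100101110 = 256 + 32 + 8 + 4 + 2 = 302
  976 - 302 = 674, and 01010100010 = 512 + 128 + 32 + 2 = 674 ✓



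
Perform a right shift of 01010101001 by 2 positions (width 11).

Original: 01010101001 (decimal 681)
Shift right by 2 positions
Drop the 2 low bits; fill with zeros on the left
Result: 00010101010 (decimal 170)
Equivalent: 681 >> 2 = 681 ÷ 2^2 = 170



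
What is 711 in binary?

Using repeated division by 2:
711 ÷ 2 = 355 remainder 1
355 ÷ 2 = 177 remainder 1
177 ÷ 2 = 88 remainder 1
88 ÷ 2 = 44 remainder 0
44 ÷ 2 = 22 remainder 0
22 ÷ 2 = 11 remainder 0
11 ÷ 2 = 5 remainder 1
5 ÷ 2 = 2 remainder 1
2 ÷ 2 = 1 remainder 0
1 ÷ 2 = 0 remainder 1
Reading remainders bottom to top: 1011000111



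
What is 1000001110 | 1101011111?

OR: 1 when either bit is 1
  1000001110
| 1101011111
------------
  1101011111
Decimal: 526 | 863 = 863



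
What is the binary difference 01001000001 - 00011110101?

Method 1 - Direct subtraction (column by column from the right: bit − bit − borrow-in; if negative, add 2 and borrow 1 from the next column):
borrow: 01111111000
        01001000001
-       00011110101
-------------------
        00101001100

Method 2 - Add two's complement:
Two's complement of 00011110101: invert → 11100001010, add 1 → 11100001011
  01001000001
+ 11100001011
-------------
 100101001100  (end carry out of the top bit = 1)
Discarding the end carry: 00101001100
Decimal check:
  01001000001 = 512 + 64 + 1 = 577
  00011110101 = 128 + 64 + 32 + 16 + 4 + 1 = 245
  577 - 245 = 332, and 00101001100 = 256 + 64 + 8 + 4 = 332 ✓



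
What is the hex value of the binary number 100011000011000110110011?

Group into 4-bit nibbles from right:
  1000 = 8
  1100 = C
  0011 = 3
  0001 = 1
  1011 = B
  0011 = 3
Result: 8C31B3



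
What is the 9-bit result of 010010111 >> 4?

Original: 010010111 (decimal 151)
Shift right by 4 positions
Drop the 4 low bits; fill with zeros on the left
Result: 000001001 (decimal 9)
Equivalent: 151 >> 4 = 151 ÷ 2^4 = 9



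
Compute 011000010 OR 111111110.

OR: 1 when either bit is 1
  011000010
| 111111110
-----------
  111111110
Decimal: 194 | 510 = 510



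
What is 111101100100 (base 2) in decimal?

Sum of powers of 2 for each 1-bit:
2^2 + 2^5 + 2^6 + 2^8 + 2^9 + 2^10 + 2^11
= 4 + 32 + 64 + 256 + 512 + 1024 + 2048
= 3940



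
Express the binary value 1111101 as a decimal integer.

Sum of powers of 2 for each 1-bit:
2^0 + 2^2 + 2^3 + 2^4 + 2^5 + 2^6
= 1 + 4 + 8 + 16 + 32 + 64
= 125



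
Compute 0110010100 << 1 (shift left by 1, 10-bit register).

Original: 0110010100 (decimal 404)
Shift left by 1 position
Append 1 zero on the right
Result: 1100101000 (decimal 808)
Equivalent: 404 << 1 = 404 × 2^1 = 808



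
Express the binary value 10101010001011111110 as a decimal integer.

Sum of powers of 2 for each 1-bit:
2^1 + 2^2 + 2^3 + 2^4 + 2^5 + 2^6 + 2^7 + 2^9 + 2^13 + 2^15 + 2^17 + 2^19
= 2 + 4 + 8 + 16 + 32 + 64 + 128 + 512 + 8192 + 32768 + 131072 + 524288
= 697086



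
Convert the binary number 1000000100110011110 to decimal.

Sum of powers of 2 for each 1-bit:
2^1 + 2^2 + 2^3 + 2^4 + 2^7 + 2^8 + 2^11 + 2^18
= 2 + 4 + 8 + 16 + 128 + 256 + 2048 + 262144
= 264606



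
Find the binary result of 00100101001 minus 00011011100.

Method 1 - Direct subtraction (column by column from the right: bit − bit − borrow-in; if negative, add 2 and borrow 1 from the next column):
borrow: 00110111000
        00100101001
-       00011011100
-------------------
        00001001101

Method 2 - Add two's complement:
Two's complement of 00011011100: invert → 11100100011, add 1 → 11100100100
  00100101001
+ 11100100100
-------------
 100001001101  (end carry out of the top bit = 1)
Discarding the end carry: 00001001101
Decimal check:
  00100101001 = 256 + 32 + 8 + 1 = 297
  00011011100 = 128 + 64 + 16 + 8 + 4 = 220
  297 - 220 = 77, and 00001001101 = 64 + 8 + 4 + 1 = 77 ✓



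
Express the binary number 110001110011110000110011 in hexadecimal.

Group into 4-bit nibbles from right:
  1100 = C
  0111 = 7
  0011 = 3
  1100 = C
  0011 = 3
  0011 = 3
Result: C73C33



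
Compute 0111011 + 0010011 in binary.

Add column by column from the right: bit + bit + carry-in; write the sum mod 2, carry 1 when the sum is 2 or 3.
carry:  1100110
        0111011
+       0010011
---------------
       01001110
(the carry out of the leftmost column, 0, becomes the leading bit)
Decimal check:
  0111011 = 32 + 16 + 8 + 2 + 1 = 59
  0010011 = 16 + 2 + 1 = 19
  59 + 19 = 78, and 01001110 = 64 + 8 + 4 + 2 = 78 ✓



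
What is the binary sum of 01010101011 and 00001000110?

Add column by column from the right: bit + bit + carry-in; write the sum mod 2, carry 1 when the sum is 2 or 3.
carry:  00000011100
        01010101011
+       00001000110
-------------------
       001011110001
(the carry out of the leftmost column, 0, becomes the leading bit)
Decimal check:
  01010101011 = 512 + 128 + 32 + 8 + 2 + 1 = 683
  00001000110 = 64 + 4 + 2 = 70
  683 + 70 = 753, and 001011110001 = 512 + 128 + 64 + 32 + 16 + 1 = 753 ✓



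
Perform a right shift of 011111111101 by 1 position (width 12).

Original: 011111111101 (decimal 2045)
Shift right by 1 position
Drop the 1 low bit; fill with zero on the left
Result: 001111111110 (decimal 1022)
Equivalent: 2045 >> 1 = 2045 ÷ 2^1 = 1022



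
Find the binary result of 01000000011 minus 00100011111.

Method 1 - Direct subtraction (column by column from the right: bit − bit − borrow-in; if negative, add 2 and borrow 1 from the next column):
borrow: 01111111000
        01000000011
-       00100011111
-------------------
        00011100100

Method 2 - Add two's complement:
Two's complement of 00100011111: invert → 11011100000, add 1 → 11011100001
  01000000011
+ 11011100001
-------------
 100011100100  (end carry out of the top bit = 1)
Discarding the end carry: 00011100100
Decimal check:
  01000000011 = 512 + 2 + 1 = 515
  00100011111 = 256 + 16 + 8 + 4 + 2 + 1 = 287
  515 - 287 = 228, and 00011100100 = 128 + 64 + 32 + 4 = 228 ✓



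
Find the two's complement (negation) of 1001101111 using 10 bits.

Original (sign bit 1, negative): 1001101111
Step 1 - Invert all bits: 0110010000
Step 2 - Add 1: 0110010001
Verification: 1001101111 + 0110010001 = 10000000000; discarding the end carry (carry out of the top bit) leaves the 10-bit value 0000000000, as required for x + (-x)



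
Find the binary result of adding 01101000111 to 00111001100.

Add column by column from the right: bit + bit + carry-in; write the sum mod 2, carry 1 when the sum is 2 or 3.
carry:  11110011000
        01101000111
+       00111001100
-------------------
       010100010011
(the carry out of the leftmost column, 0, becomes the leading bit)
Decimal check:
  01101000111 = 512 + 256 + 64 + 4 + 2 + 1 = 839
  00111001100 = 256 + 128 + 64 + 8 + 4 = 460
  839 + 460 = 1299, and 010100010011 = 1024 + 256 + 16 + 2 + 1 = 1299 ✓



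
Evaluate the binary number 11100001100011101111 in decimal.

Sum of powers of 2 for each 1-bit:
2^0 + 2^1 + 2^2 + 2^3 + 2^5 + 2^6 + 2^7 + 2^11 + 2^12 + 2^17 + 2^18 + 2^19
= 1 + 2 + 4 + 8 + 32 + 64 + 128 + 2048 + 4096 + 131072 + 262144 + 524288
= 923887



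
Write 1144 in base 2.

Using repeated division by 2:
1144 ÷ 2 = 572 remainder 0
572 ÷ 2 = 286 remainder 0
286 ÷ 2 = 143 remainder 0
143 ÷ 2 = 71 remainder 1
71 ÷ 2 = 35 remainder 1
35 ÷ 2 = 17 remainder 1
17 ÷ 2 = 8 remainder 1
8 ÷ 2 = 4 remainder 0
4 ÷ 2 = 2 remainder 0
2 ÷ 2 = 1 remainder 0
1 ÷ 2 = 0 remainder 1
Reading remainders bottom to top: 10001111000



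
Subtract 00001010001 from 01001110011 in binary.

Method 1 - Direct subtraction (column by column from the right: bit − bit − borrow-in; if negative, add 2 and borrow 1 from the next column):
borrow: 00000000000
        01001110011
-       00001010001
-------------------
        01000100010

Method 2 - Add two's complement:
Two's complement of 00001010001: invert → 11110101110, add 1 → 11110101111
  01001110011
+ 11110101111
-------------
 101000100010  (end carry out of the top bit = 1)
Discarding the end carry: 01000100010
Decimal check:
  01001110011 = 512 + 64 + 32 + 16 + 2 + 1 = 627
  00001010001 = 64 + 16 + 1 = 81
  627 - 81 = 546, and 01000100010 = 512 + 32 + 2 = 546 ✓



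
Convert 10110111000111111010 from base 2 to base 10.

Sum of powers of 2 for each 1-bit:
2^1 + 2^3 + 2^4 + 2^5 + 2^6 + 2^7 + 2^8 + 2^12 + 2^13 + 2^14 + 2^16 + 2^17 + 2^19
= 2 + 8 + 16 + 32 + 64 + 128 + 256 + 4096 + 8192 + 16384 + 65536 + 131072 + 524288
= 750074



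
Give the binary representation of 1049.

Using repeated division by 2:
1049 ÷ 2 = 524 remainder 1
524 ÷ 2 = 262 remainder 0
262 ÷ 2 = 131 remainder 0
131 ÷ 2 = 65 remainder 1
65 ÷ 2 = 32 remainder 1
32 ÷ 2 = 16 remainder 0
16 ÷ 2 = 8 remainder 0
8 ÷ 2 = 4 remainder 0
4 ÷ 2 = 2 remainder 0
2 ÷ 2 = 1 remainder 0
1 ÷ 2 = 0 remainder 1
Reading remainders bottom to top: 10000011001



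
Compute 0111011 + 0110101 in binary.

Add column by column from the right: bit + bit + carry-in; write the sum mod 2, carry 1 when the sum is 2 or 3.
carry:  1111110
        0111011
+       0110101
---------------
       01110000
(the carry out of the leftmost column, 0, becomes the leading bit)
Decimal check:
  0111011 = 32 + 16 + 8 + 2 + 1 = 59
  0110101 = 32 + 16 + 4 + 1 = 53
  59 + 53 = 112, and 01110000 = 64 + 32 + 16 = 112 ✓



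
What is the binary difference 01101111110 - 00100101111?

Method 1 - Direct subtraction (column by column from the right: bit − bit − borrow-in; if negative, add 2 and borrow 1 from the next column):
borrow: 00000011110
        01101111110
-       00100101111
-------------------
        01001001111

Method 2 - Add two's complement:
Two's complement of 00100101111: invert → 11011010000, add 1 → 11011010001
  01101111110
+ 11011010001
-------------
 101001001111  (end carry out of the top bit = 1)
Discarding the end carry: 01001001111
Decimal check:
  01101111110 = 512 + 256 + 64 + 32 + 16 + 8 + 4 + 2 = 894
  00100101111 = 256 + 32 + 8 + 4 + 2 + 1 = 303
  894 - 303 = 591, and 01001001111 = 512 + 64 + 8 + 4 + 2 + 1 = 591 ✓



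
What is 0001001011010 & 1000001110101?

AND: 1 only when both bits are 1
  0001001011010
& 1000001110101
---------------
  0000001010000
Decimal: 602 & 4213 = 80



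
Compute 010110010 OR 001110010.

OR: 1 when either bit is 1
  010110010
| 001110010
-----------
  011110010
Decimal: 178 | 114 = 242



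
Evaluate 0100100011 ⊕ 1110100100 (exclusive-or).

XOR: 1 when bits differ
  0100100011
^ 1110100100
------------
  1010000111
Decimal: 291 ^ 932 = 647



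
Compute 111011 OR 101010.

OR: 1 when either bit is 1
  111011
| 101010
--------
  111011
Decimal: 59 | 42 = 59



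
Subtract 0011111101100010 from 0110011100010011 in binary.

Method 1 - Direct subtraction (column by column from the right: bit − bit − borrow-in; if negative, add 2 and borrow 1 from the next column):
borrow: 0111111111000000
        0110011100010011
-       0011111101100010
------------------------
        0010011110110001

Method 2 - Add two's complement:
Two's complement of 0011111101100010: invert → 1100000010011101, add 1 → 1100000010011110
  0110011100010011
+ 1100000010011110
------------------
 10010011110110001  (end carry out of the top bit = 1)
Discarding the end carry: 0010011110110001
Decimal check:
  0110011100010011 = 16384 + 8192 + 1024 + 512 + 256 + 16 + 2 + 1 = 26387
  0011111101100010 = 8192 + 4096 + 2048 + 1024 + 512 + 256 + 64 + 32 + 2 = 16226
  26387 - 16226 = 10161, and 0010011110110001 = 8192 + 1024 + 512 + 256 + 128 + 32 + 16 + 1 = 10161 ✓



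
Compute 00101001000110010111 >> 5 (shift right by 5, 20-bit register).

Original: 00101001000110010111 (decimal 168343)
Shift right by 5 positions
Drop the 5 low bits; fill with zeros on the left
Result: 00000001010010001100 (decimal 5260)
Equivalent: 168343 >> 5 = 168343 ÷ 2^5 = 5260



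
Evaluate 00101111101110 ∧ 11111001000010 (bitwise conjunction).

AND: 1 only when both bits are 1
  00101111101110
& 11111001000010
----------------
  00101001000010
Decimal: 3054 & 15938 = 2626



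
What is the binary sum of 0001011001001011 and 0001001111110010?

Add column by column from the right: bit + bit + carry-in; write the sum mod 2, carry 1 when the sum is 2 or 3.
carry:  0010111110000100
        0001011001001011
+       0001001111110010
------------------------
       00010101000111101
(the carry out of the leftmost column, 0, becomes the leading bit)
Decimal check:
  0001011001001011 = 4096 + 1024 + 512 + 64 + 8 + 2 + 1 = 5707
  0001001111110010 = 4096 + 512 + 256 + 128 + 64 + 32 + 16 + 2 = 5106
  5707 + 5106 = 10813, and 00010101000111101 = 8192 + 2048 + 512 + 32 + 16 + 8 + 4 + 1 = 10813 ✓



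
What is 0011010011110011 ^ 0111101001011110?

XOR: 1 when bits differ
  0011010011110011
^ 0111101001011110
------------------
  0100111010101101
Decimal: 13555 ^ 31326 = 20141



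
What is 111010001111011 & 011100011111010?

AND: 1 only when both bits are 1
  111010001111011
& 011100011111010
-----------------
  011000001111010
Decimal: 29819 & 14586 = 12410



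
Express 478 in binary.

Using repeated division by 2:
478 ÷ 2 = 239 remainder 0
239 ÷ 2 = 119 remainder 1
119 ÷ 2 = 59 remainder 1
59 ÷ 2 = 29 remainder 1
29 ÷ 2 = 14 remainder 1
14 ÷ 2 = 7 remainder 0
7 ÷ 2 = 3 remainder 1
3 ÷ 2 = 1 remainder 1
1 ÷ 2 = 0 remainder 1
Reading remainders bottom to top: 111011110



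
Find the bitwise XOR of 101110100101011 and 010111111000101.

XOR: 1 when bits differ
  101110100101011
^ 010111111000101
-----------------
  111001011101110
Decimal: 23851 ^ 12229 = 29422



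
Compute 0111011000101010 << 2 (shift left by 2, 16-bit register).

Original: 0111011000101010 (decimal 30250)
Shift left by 2 positions
Append 2 zeros on the right and drop the 2 high bits that overflow the 16-bit width
Result: 1101100010101000 (decimal 55464)
Equivalent: 30250 << 2 = 30250 × 2^2 = 121000, truncated to 16 bits = 55464



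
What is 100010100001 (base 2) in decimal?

Sum of powers of 2 for each 1-bit:
2^0 + 2^5 + 2^7 + 2^11
= 1 + 32 + 128 + 2048
= 2209



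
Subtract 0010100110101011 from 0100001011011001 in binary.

Method 1 - Direct subtraction (column by column from the right: bit − bit − borrow-in; if negative, add 2 and borrow 1 from the next column):
borrow: 0111001001011100
        0100001011011001
-       0010100110101011
------------------------
        0001100100101110

Method 2 - Add two's complement:
Two's complement of 0010100110101011: invert → 1101011001010100, add 1 → 1101011001010101
  0100001011011001
+ 1101011001010101
------------------
 10001100100101110  (end carry out of the top bit = 1)
Discarding the end carry: 0001100100101110
Decimal check:
  0100001011011001 = 16384 + 512 + 128 + 64 + 16 + 8 + 1 = 17113
  0010100110101011 = 8192 + 2048 + 256 + 128 + 32 + 8 + 2 + 1 = 10667
  17113 - 10667 = 6446, and 0001100100101110 = 4096 + 2048 + 256 + 32 + 8 + 4 + 2 = 6446 ✓



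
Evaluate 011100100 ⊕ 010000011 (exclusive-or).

XOR: 1 when bits differ
  011100100
^ 010000011
-----------
  001100111
Decimal: 228 ^ 131 = 103



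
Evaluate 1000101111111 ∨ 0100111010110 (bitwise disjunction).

OR: 1 when either bit is 1
  1000101111111
| 0100111010110
---------------
  1100111111111
Decimal: 4479 | 2518 = 6655



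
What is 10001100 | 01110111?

OR: 1 when either bit is 1
  10001100
| 01110111
----------
  11111111
Decimal: 140 | 119 = 255



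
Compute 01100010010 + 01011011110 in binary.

Add column by column from the right: bit + bit + carry-in; write the sum mod 2, carry 1 when the sum is 2 or 3.
carry:  10000111100
        01100010010
+       01011011110
-------------------
       010111110000
(the carry out of the leftmost column, 0, becomes the leading bit)
Decimal check:
  01100010010 = 512 + 256 + 16 + 2 = 786
  01011011110 = 512 + 128 + 64 + 16 + 8 + 4 + 2 = 734
  786 + 734 = 1520, and 010111110000 = 1024 + 256 + 128 + 64 + 32 + 16 = 1520 ✓



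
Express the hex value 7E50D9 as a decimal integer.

Expand by place value (powers of 16):
Digit values: E = 14, D = 13
7E50D9 = 7 × 16^5 + 14 × 16^4 + 5 × 16^3 + 0 × 16^2 + 13 × 16^1 + 9 × 16^0
= 7 × 1048576 + 14 × 65536 + 5 × 4096 + 0 × 256 + 13 × 16 + 9 × 1
= 7340032 + 917504 + 20480 + 0 + 208 + 9
= 8278233



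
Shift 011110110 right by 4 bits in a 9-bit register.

Original: 011110110 (decimal 246)
Shift right by 4 positions
Drop the 4 low bits; fill with zeros on the left
Result: 000001111 (decimal 15)
Equivalent: 246 >> 4 = 246 ÷ 2^4 = 15



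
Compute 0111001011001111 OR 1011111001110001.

OR: 1 when either bit is 1
  0111001011001111
| 1011111001110001
------------------
  1111111011111111
Decimal: 29391 | 48753 = 65279



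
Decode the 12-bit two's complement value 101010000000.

Binary: 101010000000
Sign bit: 1 (negative)
Invert: 010101111111
Add 1:  010110000000
Magnitude: 010110000000 = 1024 + 256 + 128 = 1408
Value: -1408



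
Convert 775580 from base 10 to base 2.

Using repeated division by 2:
775580 ÷ 2 = 387790 remainder 0
387790 ÷ 2 = 193895 remainder 0
193895 ÷ 2 = 96947 remainder 1
96947 ÷ 2 = 48473 remainder 1
48473 ÷ 2 = 24236 remainder 1
24236 ÷ 2 = 12118 remainder 0
12118 ÷ 2 = 6059 remainder 0
6059 ÷ 2 = 3029 remainder 1
3029 ÷ 2 = 1514 remainder 1
1514 ÷ 2 = 757 remainder 0
757 ÷ 2 = 378 remainder 1
378 ÷ 2 = 189 remainder 0
189 ÷ 2 = 94 remainder 1
94 ÷ 2 = 47 remainder 0
47 ÷ 2 = 23 remainder 1
23 ÷ 2 = 11 remainder 1
11 ÷ 2 = 5 remainder 1
5 ÷ 2 = 2 remainder 1
2 ÷ 2 = 1 remainder 0
1 ÷ 2 = 0 remainder 1
Reading remainders bottom to top: 10111101010110011100



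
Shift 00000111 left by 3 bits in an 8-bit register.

Original: 00000111 (decimal 7)
Shift left by 3 positions
Append 3 zeros on the right
Result: 00111000 (decimal 56)
Equivalent: 7 << 3 = 7 × 2^3 = 56



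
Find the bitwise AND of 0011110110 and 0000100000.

AND: 1 only when both bits are 1
  0011110110
& 0000100000
------------
  0000100000
Decimal: 246 & 32 = 32



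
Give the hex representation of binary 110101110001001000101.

Group into 4-bit nibbles from right:
  0001 = 1
  1010 = A
  1110 = E
  0010 = 2
  0100 = 4
  0101 = 5
Result: 1AE245



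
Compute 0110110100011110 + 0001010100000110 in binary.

Add column by column from the right: bit + bit + carry-in; write the sum mod 2, carry 1 when the sum is 2 or 3.
carry:  1111101000111100
        0110110100011110
+       0001010100000110
------------------------
       01000001000100100
(the carry out of the leftmost column, 0, becomes the leading bit)
Decimal check:
  0110110100011110 = 16384 + 8192 + 2048 + 1024 + 256 + 16 + 8 + 4 + 2 = 27934
  0001010100000110 = 4096 + 1024 + 256 + 4 + 2 = 5382
  27934 + 5382 = 33316, and 01000001000100100 = 32768 + 512 + 32 + 4 = 33316 ✓



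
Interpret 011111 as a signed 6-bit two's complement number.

Binary: 011111
Sign bit: 0 (non-negative)
Read directly as an unsigned value:
011111 = 16 + 8 + 4 + 2 + 1 = 31
Value: 31



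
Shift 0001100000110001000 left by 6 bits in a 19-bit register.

Original: 0001100000110001000 (decimal 49544)
Shift left by 6 positions
Append 6 zeros on the right and drop the 6 high bits that overflow the 19-bit width
Result: 0000110001000000000 (decimal 25088)
Equivalent: 49544 << 6 = 49544 × 2^6 = 3170816, truncated to 19 bits = 25088



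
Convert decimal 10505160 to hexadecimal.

Using repeated division by 16 (digits 10–15 are A–F):
10505160 ÷ 16 = 656572 remainder 8
656572 ÷ 16 = 41035 remainder 12 (C)
41035 ÷ 16 = 2564 remainder 11 (B)
2564 ÷ 16 = 160 remainder 4
160 ÷ 16 = 10 remainder 0
10 ÷ 16 = 0 remainder 10 (A)
Reading remainders bottom to top: A04BC8



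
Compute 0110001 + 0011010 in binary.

Add column by column from the right: bit + bit + carry-in; write the sum mod 2, carry 1 when the sum is 2 or 3.
carry:  1100000
        0110001
+       0011010
---------------
       01001011
(the carry out of the leftmost column, 0, becomes the leading bit)
Decimal check:
  0110001 = 32 + 16 + 1 = 49
  0011010 = 16 + 8 + 2 = 26
  49 + 26 = 75, and 01001011 = 64 + 8 + 2 + 1 = 75 ✓



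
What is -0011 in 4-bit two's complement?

Original: 0011
Step 1 - Invert all bits: 1100
Step 2 - Add 1: 1101
Verification: 0011 + 1101 = 10000; discarding the end carry (carry out of the top bit) leaves the 4-bit value 0000, as required for x + (-x)



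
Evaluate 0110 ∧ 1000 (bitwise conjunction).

AND: 1 only when both bits are 1
  0110
& 1000
------
  0000
Decimal: 6 & 8 = 0



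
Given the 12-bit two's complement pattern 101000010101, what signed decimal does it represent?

Binary: 101000010101
Sign bit: 1 (negative)
Invert: 010111101010
Add 1:  010111101011
Magnitude: 010111101011 = 1024 + 256 + 128 + 64 + 32 + 8 + 2 + 1 = 1515
Value: -1515



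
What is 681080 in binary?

Using repeated division by 2:
681080 ÷ 2 = 340540 remainder 0
340540 ÷ 2 = 170270 remainder 0
170270 ÷ 2 = 85135 remainder 0
85135 ÷ 2 = 42567 remainder 1
42567 ÷ 2 = 21283 remainder 1
21283 ÷ 2 = 10641 remainder 1
10641 ÷ 2 = 5320 remainder 1
5320 ÷ 2 = 2660 remainder 0
2660 ÷ 2 = 1330 remainder 0
1330 ÷ 2 = 665 remainder 0
665 ÷ 2 = 332 remainder 1
332 ÷ 2 = 166 remainder 0
166 ÷ 2 = 83 remainder 0
83 ÷ 2 = 41 remainder 1
41 ÷ 2 = 20 remainder 1
20 ÷ 2 = 10 remainder 0
10 ÷ 2 = 5 remainder 0
5 ÷ 2 = 2 remainder 1
2 ÷ 2 = 1 remainder 0
1 ÷ 2 = 0 remainder 1
Reading remainders bottom to top: 10100110010001111000



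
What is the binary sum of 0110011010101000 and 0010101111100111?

Add column by column from the right: bit + bit + carry-in; write the sum mod 2, carry 1 when the sum is 2 or 3.
carry:  1101111111000000
        0110011010101000
+       0010101111100111
------------------------
       01001001010001111
(the carry out of the leftmost column, 0, becomes the leading bit)
Decimal check:
  0110011010101000 = 16384 + 8192 + 1024 + 512 + 128 + 32 + 8 = 26280
  0010101111100111 = 8192 + 2048 + 512 + 256 + 128 + 64 + 32 + 4 + 2 + 1 = 11239
  26280 + 11239 = 37519, and 01001001010001111 = 32768 + 4096 + 512 + 128 + 8 + 4 + 2 + 1 = 37519 ✓



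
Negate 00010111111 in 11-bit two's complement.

Original: 00010111111
Step 1 - Invert all bits: 11101000000
Step 2 - Add 1: 11101000001
Verification: 00010111111 + 11101000001 = 100000000000; discarding the end carry (carry out of the top bit) leaves the 11-bit value 00000000000, as required for x + (-x)



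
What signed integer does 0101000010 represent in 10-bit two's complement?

Binary: 0101000010
Sign bit: 0 (non-negative)
Read directly as an unsigned value:
0101000010 = 256 + 64 + 2 = 322
Value: 322



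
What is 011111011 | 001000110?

OR: 1 when either bit is 1
  011111011
| 001000110
-----------
  011111111
Decimal: 251 | 70 = 255



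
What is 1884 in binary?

Using repeated division by 2:
1884 ÷ 2 = 942 remainder 0
942 ÷ 2 = 471 remainder 0
471 ÷ 2 = 235 remainder 1
235 ÷ 2 = 117 remainder 1
117 ÷ 2 = 58 remainder 1
58 ÷ 2 = 29 remainder 0
29 ÷ 2 = 14 remainder 1
14 ÷ 2 = 7 remainder 0
7 ÷ 2 = 3 remainder 1
3 ÷ 2 = 1 remainder 1
1 ÷ 2 = 0 remainder 1
Reading remainders bottom to top: 11101011100



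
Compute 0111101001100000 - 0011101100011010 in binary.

Method 1 - Direct subtraction (column by column from the right: bit − bit − borrow-in; if negative, add 2 and borrow 1 from the next column):
borrow: 0111111000111100
        0111101001100000
-       0011101100011010
------------------------
        0011111101000110

Method 2 - Add two's complement:
Two's complement of 0011101100011010: invert → 1100010011100101, add 1 → 1100010011100110
  0111101001100000
+ 1100010011100110
------------------
 10011111101000110  (end carry out of the top bit = 1)
Discarding the end carry: 0011111101000110
Decimal check:
  0111101001100000 = 16384 + 8192 + 4096 + 2048 + 512 + 64 + 32 = 31328
  0011101100011010 = 8192 + 4096 + 2048 + 512 + 256 + 16 + 8 + 2 = 15130
  31328 - 15130 = 16198, and 0011111101000110 = 8192 + 4096 + 2048 + 1024 + 512 + 256 + 64 + 4 + 2 = 16198 ✓



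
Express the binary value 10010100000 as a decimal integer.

Sum of powers of 2 for each 1-bit:
2^5 + 2^7 + 2^10
= 32 + 128 + 1024
= 1184



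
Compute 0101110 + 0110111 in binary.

Add column by column from the right: bit + bit + carry-in; write the sum mod 2, carry 1 when the sum is 2 or 3.
carry:  1111100
        0101110
+       0110111
---------------
       01100101
(the carry out of the leftmost column, 0, becomes the leading bit)
Decimal check:
  0101110 = 32 + 8 + 4 + 2 = 46
  0110111 = 32 + 16 + 4 + 2 + 1 = 55
  46 + 55 = 101, and 01100101 = 64 + 32 + 4 + 1 = 101 ✓



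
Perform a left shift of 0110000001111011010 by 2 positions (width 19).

Original: 0110000001111011010 (decimal 197594)
Shift left by 2 positions
Append 2 zeros on the right and drop the 2 high bits that overflow the 19-bit width
Result: 1000000111101101000 (decimal 266088)
Equivalent: 197594 << 2 = 197594 × 2^2 = 790376, truncated to 19 bits = 266088



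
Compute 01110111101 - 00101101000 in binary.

Method 1 - Direct subtraction (column by column from the right: bit − bit − borrow-in; if negative, add 2 and borrow 1 from the next column):
borrow: 00010000000
        01110111101
-       00101101000
-------------------
        01001010101

Method 2 - Add two's complement:
Two's complement of 00101101000: invert → 11010010111, add 1 → 11010011000
  01110111101
+ 11010011000
-------------
 101001010101  (end carry out of the top bit = 1)
Discarding the end carry: 01001010101
Decimal check:
  01110111101 = 512 + 256 + 128 + 32 + 16 + 8 + 4 + 1 = 957
  00101101000 = 256 + 64 + 32 + 8 = 360
  957 - 360 = 597, and 01001010101 = 512 + 64 + 16 + 4 + 1 = 597 ✓



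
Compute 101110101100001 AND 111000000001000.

AND: 1 only when both bits are 1
  101110101100001
& 111000000001000
-----------------
  101000000000000
Decimal: 23905 & 28680 = 20480



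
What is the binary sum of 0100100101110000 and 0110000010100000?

Add column by column from the right: bit + bit + carry-in; write the sum mod 2, carry 1 when the sum is 2 or 3.
carry:  1000001111000000
        0100100101110000
+       0110000010100000
------------------------
       01010101000010000
(the carry out of the leftmost column, 0, becomes the leading bit)
Decimal check:
  0100100101110000 = 16384 + 2048 + 256 + 64 + 32 + 16 = 18800
  0110000010100000 = 16384 + 8192 + 128 + 32 = 24736
  18800 + 24736 = 43536, and 01010101000010000 = 32768 + 8192 + 2048 + 512 + 16 = 43536 ✓



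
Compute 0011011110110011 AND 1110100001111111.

AND: 1 only when both bits are 1
  0011011110110011
& 1110100001111111
------------------
  0010000000110011
Decimal: 14259 & 59519 = 8243



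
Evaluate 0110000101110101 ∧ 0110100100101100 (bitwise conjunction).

AND: 1 only when both bits are 1
  0110000101110101
& 0110100100101100
------------------
  0110000100100100
Decimal: 24949 & 26924 = 24868



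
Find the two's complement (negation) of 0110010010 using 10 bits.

Original: 0110010010
Step 1 - Invert all bits: 1001101101
Step 2 - Add 1: 1001101110
Verification: 0110010010 + 1001101110 = 10000000000; discarding the end carry (carry out of the top bit) leaves the 10-bit value 0000000000, as required for x + (-x)



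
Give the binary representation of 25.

Using repeated division by 2:
25 ÷ 2 = 12 remainder 1
12 ÷ 2 = 6 remainder 0
6 ÷ 2 = 3 remainder 0
3 ÷ 2 = 1 remainder 1
1 ÷ 2 = 0 remainder 1
Reading remainders bottom to top: 11001



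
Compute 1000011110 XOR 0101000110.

XOR: 1 when bits differ
  1000011110
^ 0101000110
------------
  1101011000
Decimal: 542 ^ 326 = 856



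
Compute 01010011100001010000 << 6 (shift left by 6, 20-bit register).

Original: 01010011100001010000 (decimal 342096)
Shift left by 6 positions
Append 6 zeros on the right and drop the 6 high bits that overflow the 20-bit width
Result: 11100001010000000000 (decimal 922624)
Equivalent: 342096 << 6 = 342096 × 2^6 = 21894144, truncated to 20 bits = 922624



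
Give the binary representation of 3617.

Using repeated division by 2:
3617 ÷ 2 = 1808 remainder 1
1808 ÷ 2 = 904 remainder 0
904 ÷ 2 = 452 remainder 0
452 ÷ 2 = 226 remainder 0
226 ÷ 2 = 113 remainder 0
113 ÷ 2 = 56 remainder 1
56 ÷ 2 = 28 remainder 0
28 ÷ 2 = 14 remainder 0
14 ÷ 2 = 7 remainder 0
7 ÷ 2 = 3 remainder 1
3 ÷ 2 = 1 remainder 1
1 ÷ 2 = 0 remainder 1
Reading remainders bottom to top: 111000100001



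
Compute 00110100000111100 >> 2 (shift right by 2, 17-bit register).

Original: 00110100000111100 (decimal 26684)
Shift right by 2 positions
Drop the 2 low bits; fill with zeros on the left
Result: 00001101000001111 (decimal 6671)
Equivalent: 26684 >> 2 = 26684 ÷ 2^2 = 6671



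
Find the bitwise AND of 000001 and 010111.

AND: 1 only when both bits are 1
  000001
& 010111
--------
  000001
Decimal: 1 & 23 = 1



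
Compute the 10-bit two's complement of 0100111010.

Original: 0100111010
Step 1 - Invert all bits: 1011000101
Step 2 - Add 1: 1011000110
Verification: 0100111010 + 1011000110 = 10000000000; discarding the end carry (carry out of the top bit) leaves the 10-bit value 0000000000, as required for x + (-x)



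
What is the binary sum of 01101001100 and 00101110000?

Add column by column from the right: bit + bit + carry-in; write the sum mod 2, carry 1 when the sum is 2 or 3.
carry:  11010000000
        01101001100
+       00101110000
-------------------
       010010111100
(the carry out of the leftmost column, 0, becomes the leading bit)
Decimal check:
  01101001100 = 512 + 256 + 64 + 8 + 4 = 844
  00101110000 = 256 + 64 + 32 + 16 = 368
  844 + 368 = 1212, and 010010111100 = 1024 + 128 + 32 + 16 + 8 + 4 = 1212 ✓



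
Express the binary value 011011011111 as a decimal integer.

Sum of powers of 2 for each 1-bit:
2^0 + 2^1 + 2^2 + 2^3 + 2^4 + 2^6 + 2^7 + 2^9 + 2^10
= 1 + 2 + 4 + 8 + 16 + 64 + 128 + 512 + 1024
= 1759



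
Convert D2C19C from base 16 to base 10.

Expand by place value (powers of 16):
Digit values: D = 13, C = 12
D2C19C = 13 × 16^5 + 2 × 16^4 + 12 × 16^3 + 1 × 16^2 + 9 × 16^1 + 12 × 16^0
= 13 × 1048576 + 2 × 65536 + 12 × 4096 + 1 × 256 + 9 × 16 + 12 × 1
= 13631488 + 131072 + 49152 + 256 + 144 + 12
= 13812124



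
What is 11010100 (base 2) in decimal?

Sum of powers of 2 for each 1-bit:
2^2 + 2^4 + 2^6 + 2^7
= 4 + 16 + 64 + 128
= 212



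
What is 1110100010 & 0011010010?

AND: 1 only when both bits are 1
  1110100010
& 0011010010
------------
  0010000010
Decimal: 930 & 210 = 130



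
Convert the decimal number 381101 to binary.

Using repeated division by 2:
381101 ÷ 2 = 190550 remainder 1
190550 ÷ 2 = 95275 remainder 0
95275 ÷ 2 = 47637 remainder 1
47637 ÷ 2 = 23818 remainder 1
23818 ÷ 2 = 11909 remainder 0
11909 ÷ 2 = 5954 remainder 1
5954 ÷ 2 = 2977 remainder 0
2977 ÷ 2 = 1488 remainder 1
1488 ÷ 2 = 744 remainder 0
744 ÷ 2 = 372 remainder 0
372 ÷ 2 = 186 remainder 0
186 ÷ 2 = 93 remainder 0
93 ÷ 2 = 46 remainder 1
46 ÷ 2 = 23 remainder 0
23 ÷ 2 = 11 remainder 1
11 ÷ 2 = 5 remainder 1
5 ÷ 2 = 2 remainder 1
2 ÷ 2 = 1 remainder 0
1 ÷ 2 = 0 remainder 1
Reading remainders bottom to top: 1011101000010101101



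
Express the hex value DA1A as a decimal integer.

Expand by place value (powers of 16):
Digit values: D = 13, A = 10
DA1A = 13 × 16^3 + 10 × 16^2 + 1 × 16^1 + 10 × 16^0
= 13 × 4096 + 10 × 256 + 1 × 16 + 10 × 1
= 53248 + 2560 + 16 + 10
= 55834



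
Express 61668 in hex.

Using repeated division by 16 (digits 10–15 are A–F):
61668 ÷ 16 = 3854 remainder 4
3854 ÷ 16 = 240 remainder 14 (E)
240 ÷ 16 = 15 remainder 0
15 ÷ 16 = 0 remainder 15 (F)
Reading remainders bottom to top: F0E4



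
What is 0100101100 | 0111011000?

OR: 1 when either bit is 1
  0100101100
| 0111011000
------------
  0111111100
Decimal: 300 | 472 = 508



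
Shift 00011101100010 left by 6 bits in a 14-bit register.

Original: 00011101100010 (decimal 1890)
Shift left by 6 positions
Append 6 zeros on the right and drop the 6 high bits that overflow the 14-bit width
Result: 01100010000000 (decimal 6272)
Equivalent: 1890 << 6 = 1890 × 2^6 = 120960, truncated to 14 bits = 6272



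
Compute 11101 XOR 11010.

XOR: 1 when bits differ
  11101
^ 11010
-------
  00111
Decimal: 29 ^ 26 = 7



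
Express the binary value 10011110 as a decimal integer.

Sum of powers of 2 for each 1-bit:
2^1 + 2^2 + 2^3 + 2^4 + 2^7
= 2 + 4 + 8 + 16 + 128
= 158



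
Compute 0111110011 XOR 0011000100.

XOR: 1 when bits differ
  0111110011
^ 0011000100
------------
  0100110111
Decimal: 499 ^ 196 = 311



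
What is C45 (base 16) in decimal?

Expand by place value (powers of 16):
Digit values: C = 12
C45 = 12 × 16^2 + 4 × 16^1 + 5 × 16^0
= 12 × 256 + 4 × 16 + 5 × 1
= 3072 + 64 + 5
= 3141



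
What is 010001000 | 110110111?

OR: 1 when either bit is 1
  010001000
| 110110111
-----------
  110111111
Decimal: 136 | 439 = 447



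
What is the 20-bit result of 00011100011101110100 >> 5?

Original: 00011100011101110100 (decimal 116596)
Shift right by 5 positions
Drop the 5 low bits; fill with zeros on the left
Result: 00000000111000111011 (decimal 3643)
Equivalent: 116596 >> 5 = 116596 ÷ 2^5 = 3643



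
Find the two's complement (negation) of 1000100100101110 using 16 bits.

Original (sign bit 1, negative): 1000100100101110
Step 1 - Invert all bits: 0111011011010001
Step 2 - Add 1: 0111011011010010
Verification: 1000100100101110 + 0111011011010010 = 10000000000000000; discarding the end carry (carry out of the top bit) leaves the 16-bit value 0000000000000000, as required for x + (-x)



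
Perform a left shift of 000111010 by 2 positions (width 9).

Original: 000111010 (decimal 58)
Shift left by 2 positions
Append 2 zeros on the right
Result: 011101000 (decimal 232)
Equivalent: 58 << 2 = 58 × 2^2 = 232



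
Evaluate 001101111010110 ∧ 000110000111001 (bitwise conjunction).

AND: 1 only when both bits are 1
  001101111010110
& 000110000111001
-----------------
  000100000010000
Decimal: 7126 & 3129 = 2064



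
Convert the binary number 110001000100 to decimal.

Sum of powers of 2 for each 1-bit:
2^2 + 2^6 + 2^10 + 2^11
= 4 + 64 + 1024 + 2048
= 3140



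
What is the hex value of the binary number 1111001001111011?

Group into 4-bit nibbles from right:
  1111 = F
  0010 = 2
  0111 = 7
  1011 = B
Result: F27B



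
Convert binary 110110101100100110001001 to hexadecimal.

Group into 4-bit nibbles from right:
  1101 = D
  1010 = A
  1100 = C
  1001 = 9
  1000 = 8
  1001 = 9
Result: DAC989



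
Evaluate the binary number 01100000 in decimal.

Sum of powers of 2 for each 1-bit:
2^5 + 2^6
= 32 + 64
= 96



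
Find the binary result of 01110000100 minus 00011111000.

Method 1 - Direct subtraction (column by column from the right: bit − bit − borrow-in; if negative, add 2 and borrow 1 from the next column):
borrow: 00111110000
        01110000100
-       00011111000
-------------------
        01010001100

Method 2 - Add two's complement:
Two's complement of 00011111000: invert → 11100000111, add 1 → 11100001000
  01110000100
+ 11100001000
-------------
 101010001100  (end carry out of the top bit = 1)
Discarding the end carry: 01010001100
Decimal check:
  01110000100 = 512 + 256 + 128 + 4 = 900
  00011111000 = 128 + 64 + 32 + 16 + 8 = 248
  900 - 248 = 652, and 01010001100 = 512 + 128 + 8 + 4 = 652 ✓



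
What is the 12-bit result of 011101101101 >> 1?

Original: 011101101101 (decimal 1901)
Shift right by 1 position
Drop the 1 low bit; fill with zero on the left
Result: 001110110110 (decimal 950)
Equivalent: 1901 >> 1 = 1901 ÷ 2^1 = 950



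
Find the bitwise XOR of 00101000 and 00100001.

XOR: 1 when bits differ
  00101000
^ 00100001
----------
  00001001
Decimal: 40 ^ 33 = 9



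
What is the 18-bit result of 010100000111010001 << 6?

Original: 010100000111010001 (decimal 82385)
Shift left by 6 positions
Append 6 zeros on the right and drop the 6 high bits that overflow the 18-bit width
Result: 000111010001000000 (decimal 29760)
Equivalent: 82385 << 6 = 82385 × 2^6 = 5272640, truncated to 18 bits = 29760



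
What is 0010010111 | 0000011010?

OR: 1 when either bit is 1
  0010010111
| 0000011010
------------
  0010011111
Decimal: 151 | 26 = 159



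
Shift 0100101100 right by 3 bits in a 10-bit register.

Original: 0100101100 (decimal 300)
Shift right by 3 positions
Drop the 3 low bits; fill with zeros on the left
Result: 0000100101 (decimal 37)
Equivalent: 300 >> 3 = 300 ÷ 2^3 = 37



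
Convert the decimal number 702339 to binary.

Using repeated division by 2:
702339 ÷ 2 = 351169 remainder 1
351169 ÷ 2 = 175584 remainder 1
175584 ÷ 2 = 87792 remainder 0
87792 ÷ 2 = 43896 remainder 0
43896 ÷ 2 = 21948 remainder 0
21948 ÷ 2 = 10974 remainder 0
10974 ÷ 2 = 5487 remainder 0
5487 ÷ 2 = 2743 remainder 1
2743 ÷ 2 = 1371 remainder 1
1371 ÷ 2 = 685 remainder 1
685 ÷ 2 = 342 remainder 1
342 ÷ 2 = 171 remainder 0
171 ÷ 2 = 85 remainder 1
85 ÷ 2 = 42 remainder 1
42 ÷ 2 = 21 remainder 0
21 ÷ 2 = 10 remainder 1
10 ÷ 2 = 5 remainder 0
5 ÷ 2 = 2 remainder 1
2 ÷ 2 = 1 remainder 0
1 ÷ 2 = 0 remainder 1
Reading remainders bottom to top: 10101011011110000011



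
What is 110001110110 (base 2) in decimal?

Sum of powers of 2 for each 1-bit:
2^1 + 2^2 + 2^4 + 2^5 + 2^6 + 2^10 + 2^11
= 2 + 4 + 16 + 32 + 64 + 1024 + 2048
= 3190



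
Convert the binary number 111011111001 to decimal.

Sum of powers of 2 for each 1-bit:
2^0 + 2^3 + 2^4 + 2^5 + 2^6 + 2^7 + 2^9 + 2^10 + 2^11
= 1 + 8 + 16 + 32 + 64 + 128 + 512 + 1024 + 2048
= 3833



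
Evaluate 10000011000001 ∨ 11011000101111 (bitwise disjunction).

OR: 1 when either bit is 1
  10000011000001
| 11011000101111
----------------
  11011011101111
Decimal: 8385 | 13871 = 14063



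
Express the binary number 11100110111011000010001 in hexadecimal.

Group into 4-bit nibbles from right:
  0111 = 7
  0011 = 3
  0111 = 7
  0110 = 6
  0001 = 1
  0001 = 1
Result: 737611



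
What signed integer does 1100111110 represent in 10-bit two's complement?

Binary: 1100111110
Sign bit: 1 (negative)
Invert: 0011000001
Add 1:  0011000010
Magnitude: 0011000010 = 128 + 64 + 2 = 194
Value: -194

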